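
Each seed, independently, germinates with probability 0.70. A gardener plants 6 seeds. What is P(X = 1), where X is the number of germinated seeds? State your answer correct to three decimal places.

0.010

X ~ Binomial(n=6, p=0.70).
P(X=1) = C(6,1) · p^1 · (1−p)^5
= 6 · 0.7 · 0.00243 = 0.01021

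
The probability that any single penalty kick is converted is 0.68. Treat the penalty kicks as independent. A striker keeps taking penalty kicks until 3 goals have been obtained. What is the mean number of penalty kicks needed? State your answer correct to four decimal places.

Y = total penalty kicks until the third success; negative binomial with r=3, p=0.68.
E[Y] = r / p = 3 / 0.68 = 4.411765

4.4118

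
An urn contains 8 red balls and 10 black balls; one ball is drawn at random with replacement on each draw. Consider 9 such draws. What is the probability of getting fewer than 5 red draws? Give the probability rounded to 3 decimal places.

X ~ Binomial(9, 0.444444); P(X ≤ 4) = Σ C(9,k) p^k (1−p)^(9−k) over k:
  k=0: C(9,0)·0.444444^0·0.555556^9 = 0.00504
  k=1: C(9,1)·0.444444^1·0.555556^8 = 0.03630
  k=2: C(9,2)·0.444444^2·0.555556^7 = 0.11615
  k=3: C(9,3)·0.444444^3·0.555556^6 = 0.21682
  k=4: C(9,4)·0.444444^4·0.555556^5 = 0.26018
Total = 0.63449

0.634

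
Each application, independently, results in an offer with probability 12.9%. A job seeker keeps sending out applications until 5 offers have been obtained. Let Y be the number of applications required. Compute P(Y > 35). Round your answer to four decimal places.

0.5226

Needing more than 35 applications ⇔ fewer than 5 successes in the first 35. With X ~ Binomial(35, 0.129), P(Y > 35) = P(X ≤ 4).
  k=0: C(35,0)·0.129^0·0.871^35 = 0.007955
  k=1: C(35,1)·0.129^1·0.871^34 = 0.041236
  k=2: C(35,2)·0.129^2·0.871^33 = 0.103823
  k=3: C(35,3)·0.129^3·0.871^32 = 0.169145
  k=4: C(35,4)·0.129^4·0.871^31 = 0.200411
P(X ≤ 4) = 0.522570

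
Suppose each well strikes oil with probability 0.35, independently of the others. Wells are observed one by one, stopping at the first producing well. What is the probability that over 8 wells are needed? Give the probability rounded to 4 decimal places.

0.0319

Y = number of wells to the first success; geometric, p = 0.35.
P(Y > 8) = P(first 8 all fail) = (1−p)^8 = 0.031864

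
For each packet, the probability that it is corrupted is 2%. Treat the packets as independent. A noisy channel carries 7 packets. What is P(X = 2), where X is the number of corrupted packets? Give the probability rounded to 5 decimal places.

0.00759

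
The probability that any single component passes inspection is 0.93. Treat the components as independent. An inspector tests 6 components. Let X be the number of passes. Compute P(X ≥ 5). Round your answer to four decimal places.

0.9392

X ~ Binomial(6, 0.93); P(X ≥ 5) = Σ C(6,k) p^k (1−p)^(6−k) over k:
  k=5: C(6,5)·0.93^5·0.07^1 = 0.292189
  k=6: C(6,6)·0.93^6·0.07^0 = 0.646990
Total = 0.939179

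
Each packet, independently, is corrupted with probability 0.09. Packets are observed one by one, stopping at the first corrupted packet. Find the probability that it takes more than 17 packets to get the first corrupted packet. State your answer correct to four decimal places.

0.2012

Y = number of packets to the first success; geometric, p = 0.09.
P(Y > 17) = P(first 17 all fail) = (1−p)^17 = 0.201235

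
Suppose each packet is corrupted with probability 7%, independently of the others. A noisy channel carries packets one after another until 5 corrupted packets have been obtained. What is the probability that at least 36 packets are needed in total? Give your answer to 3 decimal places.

Needing more than 35 packets ⇔ fewer than 5 successes in the first 35. With X ~ Binomial(35, 0.07), P(Y > 35) = P(X ≤ 4).
  k=0: C(35,0)·0.07^0·0.93^35 = 0.07887
  k=1: C(35,1)·0.07^1·0.93^34 = 0.20777
  k=2: C(35,2)·0.07^2·0.93^33 = 0.26586
  k=3: C(35,3)·0.07^3·0.93^32 = 0.22012
  k=4: C(35,4)·0.07^4·0.93^31 = 0.13254
P(X ≤ 4) = 0.90516

0.905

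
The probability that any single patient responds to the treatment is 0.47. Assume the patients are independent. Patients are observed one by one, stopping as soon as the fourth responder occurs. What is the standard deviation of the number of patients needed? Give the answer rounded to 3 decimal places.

Y = total patients until the fourth success; negative binomial with r=4, p=0.47.
SD(Y) = √[r(1−p)/p²] = √(9.59710) = 3.09792

3.098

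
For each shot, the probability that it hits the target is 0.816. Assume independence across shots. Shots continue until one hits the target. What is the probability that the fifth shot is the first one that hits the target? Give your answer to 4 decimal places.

Geometric (trials to first success), p = 0.816.
P(Y = 5) = (1−p)^4 · p = 0.0011462 · 0.816 = 0.000935

0.0009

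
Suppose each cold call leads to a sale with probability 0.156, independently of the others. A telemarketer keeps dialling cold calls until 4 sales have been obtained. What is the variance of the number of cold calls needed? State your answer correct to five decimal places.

138.72452

Y = total cold calls until the fourth success; negative binomial with r=4, p=0.156.
Var(Y) = r(1−p)/p² = 4·0.844 / 0.156² = 138.7245233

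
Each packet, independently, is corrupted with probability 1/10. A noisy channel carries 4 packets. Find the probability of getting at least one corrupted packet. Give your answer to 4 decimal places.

0.3439

P(at least one) = 1 − P(none) = 1 − (1 − 0.10)^4
= 1 − 0.656100 = 0.343900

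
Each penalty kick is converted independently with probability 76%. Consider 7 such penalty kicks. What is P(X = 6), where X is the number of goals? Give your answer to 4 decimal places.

X ~ Binomial(n=7, p=0.76).
P(X=6) = C(7,6) · p^6 · (1−p)^1
= 7 · 0.1927 · 0.24 = 0.323736

0.3237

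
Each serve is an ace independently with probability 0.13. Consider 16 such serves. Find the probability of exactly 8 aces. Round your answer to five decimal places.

X ~ Binomial(n=16, p=0.13).
P(X=8) = C(16,8) · p^8 · (1−p)^8
= 12870 · 8.1573e-08 · 0.32821 = 0.0003446

0.00034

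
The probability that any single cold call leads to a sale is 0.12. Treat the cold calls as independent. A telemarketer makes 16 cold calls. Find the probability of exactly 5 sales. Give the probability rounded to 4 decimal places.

X ~ Binomial(n=16, p=0.12).
P(X=5) = C(16,5) · p^5 · (1−p)^11
= 4368 · 2.4883e-05 · 0.24508 = 0.026638

0.0266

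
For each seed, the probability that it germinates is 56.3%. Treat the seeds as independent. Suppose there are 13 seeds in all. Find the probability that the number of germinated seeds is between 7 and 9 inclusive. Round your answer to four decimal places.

0.5695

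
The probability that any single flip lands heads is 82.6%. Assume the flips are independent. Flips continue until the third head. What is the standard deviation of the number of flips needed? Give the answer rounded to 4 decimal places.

0.8747

Y = total flips until the third success; negative binomial with r=3, p=0.826.
SD(Y) = √[r(1−p)/p²] = √(0.765086) = 0.874692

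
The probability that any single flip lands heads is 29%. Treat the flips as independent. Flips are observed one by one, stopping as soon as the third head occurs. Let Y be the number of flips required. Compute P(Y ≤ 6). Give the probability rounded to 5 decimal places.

0.23740

Finishing within 6 flips ⇔ at least 3 successes in the first 6. With X ~ Binomial(6, 0.29), P(Y ≤ 6) = 1 − P(X ≤ 2).
  k=0: C(6,0)·0.29^0·0.71^6 = 0.1281003
  k=1: C(6,1)·0.29^1·0.71^5 = 0.3139359
  k=2: C(6,2)·0.29^2·0.71^4 = 0.3205684
1 − 0.7626045 = 0.2373955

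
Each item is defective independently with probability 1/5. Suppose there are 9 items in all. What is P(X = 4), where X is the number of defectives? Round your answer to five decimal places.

0.06606

X ~ Binomial(n=9, p=0.20).
P(X=4) = C(9,4) · p^4 · (1−p)^5
= 126 · 0.0016 · 0.32768 = 0.0660603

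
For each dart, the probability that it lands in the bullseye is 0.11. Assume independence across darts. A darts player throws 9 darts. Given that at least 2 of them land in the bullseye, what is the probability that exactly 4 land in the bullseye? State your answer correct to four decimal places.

X ~ Binomial(9, 0.11). Want P(X=4 | X≥2) = P(X=4) / P(X≥2).
P(X=4) = C(9,4)·0.11^4·0.89^5 = 0.010301
P(X≥2) = 1 − 0.350356 − 0.389722 = 0.259921
Ratio = 0.010301 / 0.259921 = 0.039632

0.0396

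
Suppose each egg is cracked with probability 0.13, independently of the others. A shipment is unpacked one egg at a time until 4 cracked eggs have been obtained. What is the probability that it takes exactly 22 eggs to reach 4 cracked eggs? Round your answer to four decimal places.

0.0310

Y = trial on which the fourth success occurs; negative binomial, r=4, p=0.13.
P(Y=22) = C(21,3) · p^4 · (1−p)^18
= 1330 · 0.00028561 · 0.081535 = 0.030972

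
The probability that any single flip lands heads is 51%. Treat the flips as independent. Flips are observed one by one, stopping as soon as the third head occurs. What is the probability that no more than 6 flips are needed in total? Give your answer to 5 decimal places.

0.67481

Finishing within 6 flips ⇔ at least 3 successes in the first 6. With X ~ Binomial(6, 0.51), P(Y ≤ 6) = 1 − P(X ≤ 2).
  k=0: C(6,0)·0.51^0·0.49^6 = 0.0138413
  k=1: C(6,1)·0.51^1·0.49^5 = 0.0864374
  k=2: C(6,2)·0.51^2·0.49^4 = 0.2249137
1 − 0.3251924 = 0.6748076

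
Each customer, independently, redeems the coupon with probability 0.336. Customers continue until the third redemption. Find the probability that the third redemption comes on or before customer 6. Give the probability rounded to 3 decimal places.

0.325

Finishing within 6 customers ⇔ at least 3 successes in the first 6. With X ~ Binomial(6, 0.336), P(Y ≤ 6) = 1 − P(X ≤ 2).
  k=0: C(6,0)·0.336^0·0.664^6 = 0.08571
  k=1: C(6,1)·0.336^1·0.664^5 = 0.26021
  k=2: C(6,2)·0.336^2·0.664^4 = 0.32919
1 − 0.67511 = 0.32489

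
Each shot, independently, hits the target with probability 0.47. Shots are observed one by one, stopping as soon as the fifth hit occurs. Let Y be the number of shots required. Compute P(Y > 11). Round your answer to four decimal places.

0.3459

Needing more than 11 shots ⇔ fewer than 5 successes in the first 11. With X ~ Binomial(11, 0.47), P(Y > 11) = P(X ≤ 4).
  k=0: C(11,0)·0.47^0·0.53^11 = 0.000927
  k=1: C(11,1)·0.47^1·0.53^10 = 0.009042
  k=2: C(11,2)·0.47^2·0.53^9 = 0.040090
  k=3: C(11,3)·0.47^3·0.53^8 = 0.106656
  k=4: C(11,4)·0.47^4·0.53^7 = 0.189163
P(X ≤ 4) = 0.345878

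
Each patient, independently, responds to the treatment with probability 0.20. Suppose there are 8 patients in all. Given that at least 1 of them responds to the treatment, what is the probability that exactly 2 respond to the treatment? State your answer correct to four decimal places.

0.3528

X ~ Binomial(8, 0.20). Want P(X=2 | X≥1) = P(X=2) / P(X≥1).
P(X=2) = C(8,2)·0.20^2·0.80^6 = 0.293601
P(X≥1) = 1 − 0.167772 = 0.832228
Ratio = 0.293601 / 0.832228 = 0.352790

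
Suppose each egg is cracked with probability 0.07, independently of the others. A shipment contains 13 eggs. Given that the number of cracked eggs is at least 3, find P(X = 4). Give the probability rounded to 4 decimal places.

0.1547

X ~ Binomial(13, 0.07). Want P(X=4 | X≥3) = P(X=4) / P(X≥3).
P(X=4) = C(13,4)·0.07^4·0.93^9 = 0.008934
P(X≥3) = 1 − 0.389295 − 0.380923 − 0.172030 = 0.057753
Ratio = 0.008934 / 0.057753 = 0.154692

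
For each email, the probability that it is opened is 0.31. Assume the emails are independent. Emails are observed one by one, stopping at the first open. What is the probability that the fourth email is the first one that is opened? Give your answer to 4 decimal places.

Geometric (trials to first success), p = 0.31.
P(Y = 4) = (1−p)^3 · p = 0.32851 · 0.31 = 0.101838

0.1018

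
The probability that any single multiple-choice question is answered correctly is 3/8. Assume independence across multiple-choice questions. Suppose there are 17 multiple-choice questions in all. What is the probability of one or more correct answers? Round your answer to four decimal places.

0.9997

P(at least one) = 1 − P(none) = 1 − (1 − 0.375)^17
= 1 − 0.000339 = 0.999661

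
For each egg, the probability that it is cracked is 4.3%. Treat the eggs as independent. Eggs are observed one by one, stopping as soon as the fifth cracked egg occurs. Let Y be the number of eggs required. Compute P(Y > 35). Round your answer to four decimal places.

Needing more than 35 eggs ⇔ fewer than 5 successes in the first 35. With X ~ Binomial(35, 0.043), P(Y > 35) = P(X ≤ 4).
  k=0: C(35,0)·0.043^0·0.957^35 = 0.214742
  k=1: C(35,1)·0.043^1·0.957^34 = 0.337709
  k=2: C(35,2)·0.043^2·0.957^33 = 0.257957
  k=3: C(35,3)·0.043^3·0.957^32 = 0.127496
  k=4: C(35,4)·0.043^4·0.957^31 = 0.045829
P(X ≤ 4) = 0.983734

0.9837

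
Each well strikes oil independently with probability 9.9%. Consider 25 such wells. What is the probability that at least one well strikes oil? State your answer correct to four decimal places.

0.9262

P(at least one) = 1 − P(none) = 1 − (1 − 0.099)^25
= 1 − 0.073811 = 0.926189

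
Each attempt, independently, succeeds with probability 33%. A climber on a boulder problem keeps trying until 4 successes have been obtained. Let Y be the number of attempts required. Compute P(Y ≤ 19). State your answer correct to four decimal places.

0.9169

Finishing within 19 attempts ⇔ at least 4 successes in the first 19. With X ~ Binomial(19, 0.33), P(Y ≤ 19) = 1 − P(X ≤ 3).
  k=0: C(19,0)·0.33^0·0.67^19 = 0.000496
  k=1: C(19,1)·0.33^1·0.67^18 = 0.004641
  k=2: C(19,2)·0.33^2·0.67^17 = 0.020573
  k=3: C(19,3)·0.33^3·0.67^16 = 0.057420
1 − 0.083130 = 0.916870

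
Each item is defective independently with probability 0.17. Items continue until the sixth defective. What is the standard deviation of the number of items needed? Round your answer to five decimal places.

Y = total items until the sixth success; negative binomial with r=6, p=0.17.
SD(Y) = √[r(1−p)/p²] = √(172.3183391) = 13.1270080

13.12701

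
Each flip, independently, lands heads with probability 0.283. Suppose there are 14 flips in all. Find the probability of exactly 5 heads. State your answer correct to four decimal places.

0.1820

X ~ Binomial(n=14, p=0.283).
P(X=5) = C(14,5) · p^5 · (1−p)^9
= 2002 · 0.0018152 · 0.050081 = 0.181999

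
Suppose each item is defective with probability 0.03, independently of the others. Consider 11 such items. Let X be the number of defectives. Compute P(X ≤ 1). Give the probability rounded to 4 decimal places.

0.9587

X ~ Binomial(11, 0.03); P(X ≤ 1) = Σ C(11,k) p^k (1−p)^(11−k) over k:
  k=0: C(11,0)·0.03^0·0.97^11 = 0.715301
  k=1: C(11,1)·0.03^1·0.97^10 = 0.243350
Total = 0.958651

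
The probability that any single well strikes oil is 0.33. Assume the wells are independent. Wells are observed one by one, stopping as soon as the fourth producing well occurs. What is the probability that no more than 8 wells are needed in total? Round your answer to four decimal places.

Finishing within 8 wells ⇔ at least 4 successes in the first 8. With X ~ Binomial(8, 0.33), P(Y ≤ 8) = 1 − P(X ≤ 3).
  k=0: C(8,0)·0.33^0·0.67^8 = 0.040607
  k=1: C(8,1)·0.33^1·0.67^7 = 0.160003
  k=2: C(8,2)·0.33^2·0.67^6 = 0.275826
  k=3: C(8,3)·0.33^3·0.67^5 = 0.271709
1 − 0.748144 = 0.251856

0.2519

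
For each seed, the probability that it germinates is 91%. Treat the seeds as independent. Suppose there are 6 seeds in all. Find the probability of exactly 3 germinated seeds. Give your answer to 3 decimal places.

0.011

X ~ Binomial(n=6, p=0.91).
P(X=3) = C(6,3) · p^3 · (1−p)^3
= 20 · 0.75357 · 0.000729 = 0.01099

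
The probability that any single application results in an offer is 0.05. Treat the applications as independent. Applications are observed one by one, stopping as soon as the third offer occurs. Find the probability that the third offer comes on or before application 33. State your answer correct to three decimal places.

0.227

Finishing within 33 applications ⇔ at least 3 successes in the first 33. With X ~ Binomial(33, 0.05), P(Y ≤ 33) = 1 − P(X ≤ 2).
  k=0: C(33,0)·0.05^0·0.95^33 = 0.18403
  k=1: C(33,1)·0.05^1·0.95^32 = 0.31962
  k=2: C(33,2)·0.05^2·0.95^31 = 0.26916
1 − 0.77281 = 0.22719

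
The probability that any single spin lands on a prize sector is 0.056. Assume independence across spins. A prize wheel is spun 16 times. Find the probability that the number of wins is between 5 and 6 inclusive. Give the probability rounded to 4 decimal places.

X ~ Binomial(16, 0.056); P(5 ≤ X ≤ 6) = Σ C(16,k) p^k (1−p)^(16−k) over k:
  k=5: C(16,5)·0.056^5·0.944^11 = 0.001276
  k=6: C(16,6)·0.056^6·0.944^10 = 0.000139
Total = 0.001415

0.0014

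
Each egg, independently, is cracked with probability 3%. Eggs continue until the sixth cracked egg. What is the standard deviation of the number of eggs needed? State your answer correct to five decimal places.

Y = total eggs until the sixth success; negative binomial with r=6, p=0.03.
SD(Y) = √[r(1−p)/p²] = √(6466.6666667) = 80.4155872

80.41559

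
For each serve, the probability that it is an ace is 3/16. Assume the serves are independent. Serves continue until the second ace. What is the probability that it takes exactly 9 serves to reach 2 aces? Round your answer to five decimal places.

0.06574

Y = trial on which the second success occurs; negative binomial, r=2, p=0.1875.
P(Y=9) = C(8,1) · p^2 · (1−p)^7
= 8 · 0.035156 · 0.23376 = 0.0657440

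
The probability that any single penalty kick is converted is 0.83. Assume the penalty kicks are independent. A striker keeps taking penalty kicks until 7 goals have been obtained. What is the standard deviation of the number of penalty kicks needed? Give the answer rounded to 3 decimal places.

1.314

Y = total penalty kicks until the seventh success; negative binomial with r=7, p=0.83.
SD(Y) = √[r(1−p)/p²] = √(1.72739) = 1.31430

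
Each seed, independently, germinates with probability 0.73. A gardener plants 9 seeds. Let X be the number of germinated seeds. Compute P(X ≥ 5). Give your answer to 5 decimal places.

X ~ Binomial(9, 0.73); P(X ≥ 5) = Σ C(9,k) p^k (1−p)^(9−k) over k:
  k=5: C(9,5)·0.73^5·0.27^4 = 0.1388161
  k=6: C(9,6)·0.73^6·0.27^3 = 0.2502118
  k=7: C(9,7)·0.73^7·0.27^2 = 0.2899279
  k=8: C(9,8)·0.73^8·0.27^1 = 0.1959698
  k=9: C(9,9)·0.73^9·0.27^0 = 0.0588716
Total = 0.9337972

0.93380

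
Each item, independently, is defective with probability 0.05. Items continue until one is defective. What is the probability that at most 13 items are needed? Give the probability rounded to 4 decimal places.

0.4867

Y = number of items to the first success; geometric, p = 0.05.
P(Y ≤ 13) = 1 − (1−p)^13 = 1 − 0.513342 = 0.486658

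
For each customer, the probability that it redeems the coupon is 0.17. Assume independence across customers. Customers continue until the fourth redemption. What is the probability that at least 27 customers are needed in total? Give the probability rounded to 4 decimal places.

0.3329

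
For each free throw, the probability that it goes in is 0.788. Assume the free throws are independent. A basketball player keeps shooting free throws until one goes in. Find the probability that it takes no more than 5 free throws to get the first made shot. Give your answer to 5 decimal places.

0.99957

Y = number of free throws to the first success; geometric, p = 0.788.
P(Y ≤ 5) = 1 − (1−p)^5 = 1 − 0.0004282 = 0.9995718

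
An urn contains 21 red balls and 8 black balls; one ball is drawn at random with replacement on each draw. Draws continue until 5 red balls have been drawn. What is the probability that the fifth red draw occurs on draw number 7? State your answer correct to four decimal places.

0.2273

Y = trial on which the fifth success occurs; negative binomial, r=5, p=0.724138.
P(Y=7) = C(6,4) · p^5 · (1−p)^2
= 15 · 0.19912 · 0.0761 = 0.227291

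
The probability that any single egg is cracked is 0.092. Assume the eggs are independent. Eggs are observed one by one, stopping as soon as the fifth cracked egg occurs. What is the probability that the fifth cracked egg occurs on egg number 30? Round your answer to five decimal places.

0.01402

Y = trial on which the fifth success occurs; negative binomial, r=5, p=0.092.
P(Y=30) = C(29,4) · p^5 · (1−p)^25
= 23751 · 6.5908e-06 · 0.089567 = 0.0140206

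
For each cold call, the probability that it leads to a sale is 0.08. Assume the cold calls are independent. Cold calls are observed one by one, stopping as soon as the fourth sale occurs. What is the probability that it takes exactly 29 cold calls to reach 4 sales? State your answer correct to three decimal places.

0.017

Y = trial on which the fourth success occurs; negative binomial, r=4, p=0.08.
P(Y=29) = C(28,3) · p^4 · (1−p)^25
= 3276 · 4.096e-05 · 0.12436 = 0.01669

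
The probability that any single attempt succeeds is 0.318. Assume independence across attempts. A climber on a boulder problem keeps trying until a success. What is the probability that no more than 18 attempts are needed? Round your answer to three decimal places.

Y = number of attempts to the first success; geometric, p = 0.318.
P(Y ≤ 18) = 1 − (1−p)^18 = 1 − 0.00102 = 0.99898

0.999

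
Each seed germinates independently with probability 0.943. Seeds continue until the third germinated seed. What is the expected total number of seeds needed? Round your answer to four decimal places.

3.1813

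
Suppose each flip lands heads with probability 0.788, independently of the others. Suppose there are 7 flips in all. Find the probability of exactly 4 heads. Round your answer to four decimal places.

X ~ Binomial(n=7, p=0.788).
P(X=4) = C(7,4) · p^4 · (1−p)^3
= 35 · 0.38557 · 0.0095281 = 0.128582

0.1286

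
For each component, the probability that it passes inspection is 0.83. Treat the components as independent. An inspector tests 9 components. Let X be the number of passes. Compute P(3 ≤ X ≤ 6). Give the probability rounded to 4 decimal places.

X ~ Binomial(9, 0.83); P(3 ≤ X ≤ 6) = Σ C(9,k) p^k (1−p)^(9−k) over k:
  k=3: C(9,3)·0.83^3·0.17^6 = 0.001159
  k=4: C(9,4)·0.83^4·0.17^5 = 0.008490
  k=5: C(9,5)·0.83^5·0.17^4 = 0.041453
  k=6: C(9,6)·0.83^6·0.17^3 = 0.134926
Total = 0.186028

0.1860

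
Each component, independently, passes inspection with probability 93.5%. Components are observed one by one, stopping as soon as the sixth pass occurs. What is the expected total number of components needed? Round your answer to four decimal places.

6.4171

Y = total components until the sixth success; negative binomial with r=6, p=0.935.
E[Y] = r / p = 6 / 0.935 = 6.417112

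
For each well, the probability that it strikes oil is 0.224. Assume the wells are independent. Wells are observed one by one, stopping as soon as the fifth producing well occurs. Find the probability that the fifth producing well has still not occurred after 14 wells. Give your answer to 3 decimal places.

Needing more than 14 wells ⇔ fewer than 5 successes in the first 14. With X ~ Binomial(14, 0.224), P(Y > 14) = P(X ≤ 4).
  k=0: C(14,0)·0.224^0·0.776^14 = 0.02871
  k=1: C(14,1)·0.224^1·0.776^13 = 0.11603
  k=2: C(14,2)·0.224^2·0.776^12 = 0.21771
  k=3: C(14,3)·0.224^3·0.776^11 = 0.25138
  k=4: C(14,4)·0.224^4·0.776^10 = 0.19955
P(X ≤ 4) = 0.81338

0.813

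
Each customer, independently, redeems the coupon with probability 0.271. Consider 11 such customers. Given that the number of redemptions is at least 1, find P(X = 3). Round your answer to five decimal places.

0.27030

X ~ Binomial(11, 0.271). Want P(X=3 | X≥1) = P(X=3) / P(X≥1).
P(X=3) = C(11,3)·0.271^3·0.729^8 = 0.2619462
P(X≥1) = 1 − 0.0309032 = 0.9690968
Ratio = 0.2619462 / 0.9690968 = 0.2702993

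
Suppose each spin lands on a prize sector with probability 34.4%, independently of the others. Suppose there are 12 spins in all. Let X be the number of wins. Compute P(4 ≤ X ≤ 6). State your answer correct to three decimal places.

0.559

X ~ Binomial(12, 0.344); P(4 ≤ X ≤ 6) = Σ C(12,k) p^k (1−p)^(12−k) over k:
  k=4: C(12,4)·0.344^4·0.656^8 = 0.23772
  k=5: C(12,5)·0.344^5·0.656^7 = 0.19945
  k=6: C(12,6)·0.344^6·0.656^6 = 0.12202
Total = 0.55920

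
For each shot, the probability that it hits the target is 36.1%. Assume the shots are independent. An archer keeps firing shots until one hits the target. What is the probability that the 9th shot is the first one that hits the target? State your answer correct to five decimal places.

Geometric (trials to first success), p = 0.361.
P(Y = 9) = (1−p)^8 · p = 0.027798 · 0.361 = 0.0100349

0.01003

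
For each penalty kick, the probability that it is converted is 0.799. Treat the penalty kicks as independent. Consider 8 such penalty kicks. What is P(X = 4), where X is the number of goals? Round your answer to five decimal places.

0.04657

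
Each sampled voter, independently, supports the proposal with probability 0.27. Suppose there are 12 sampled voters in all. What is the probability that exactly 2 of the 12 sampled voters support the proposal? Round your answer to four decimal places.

X ~ Binomial(n=12, p=0.27).
P(X=2) = C(12,2) · p^2 · (1−p)^10
= 66 · 0.0729 · 0.042976 = 0.206776

0.2068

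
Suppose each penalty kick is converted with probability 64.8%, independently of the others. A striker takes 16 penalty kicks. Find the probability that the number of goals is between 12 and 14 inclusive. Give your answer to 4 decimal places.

X ~ Binomial(16, 0.648); P(12 ≤ X ≤ 14) = Σ C(16,k) p^k (1−p)^(16−k) over k:
  k=12: C(16,12)·0.648^12·0.352^4 = 0.153159
  k=13: C(16,13)·0.648^13·0.352^3 = 0.086754
  k=14: C(16,14)·0.648^14·0.352^2 = 0.034223
Total = 0.274136

0.2741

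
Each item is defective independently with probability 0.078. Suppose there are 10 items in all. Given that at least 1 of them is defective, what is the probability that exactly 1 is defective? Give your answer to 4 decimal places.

0.6754

X ~ Binomial(10, 0.078). Want P(X=1 | X≥1) = P(X=1) / P(X≥1).
P(X=1) = C(10,1)·0.078^1·0.922^9 = 0.375554
P(X≥1) = 1 − 0.443925 = 0.556075
Ratio = 0.375554 / 0.556075 = 0.675366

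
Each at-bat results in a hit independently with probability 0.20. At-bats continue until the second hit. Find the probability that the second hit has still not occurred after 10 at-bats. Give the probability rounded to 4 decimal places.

0.3758

Needing more than 10 at-bats ⇔ fewer than 2 successes in the first 10. With X ~ Binomial(10, 0.20), P(Y > 10) = P(X ≤ 1).
  k=0: C(10,0)·0.20^0·0.80^10 = 0.107374
  k=1: C(10,1)·0.20^1·0.80^9 = 0.268435
P(X ≤ 1) = 0.375810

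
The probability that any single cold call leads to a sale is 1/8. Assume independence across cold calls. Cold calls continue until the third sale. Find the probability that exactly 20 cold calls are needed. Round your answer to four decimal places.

0.0345

Y = trial on which the third success occurs; negative binomial, r=3, p=0.125.
P(Y=20) = C(19,2) · p^3 · (1−p)^17
= 171 · 0.0019531 · 0.10331 = 0.034503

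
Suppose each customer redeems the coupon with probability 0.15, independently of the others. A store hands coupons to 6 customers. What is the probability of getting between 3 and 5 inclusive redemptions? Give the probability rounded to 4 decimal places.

X ~ Binomial(6, 0.15); P(3 ≤ X ≤ 5) = Σ C(6,k) p^k (1−p)^(6−k) over k:
  k=3: C(6,3)·0.15^3·0.85^3 = 0.041453
  k=4: C(6,4)·0.15^4·0.85^2 = 0.005486
  k=5: C(6,5)·0.15^5·0.85^1 = 0.000387
Total = 0.047327

0.0473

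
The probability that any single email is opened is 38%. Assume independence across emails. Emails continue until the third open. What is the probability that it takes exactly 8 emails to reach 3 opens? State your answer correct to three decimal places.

Y = trial on which the third success occurs; negative binomial, r=3, p=0.38.
P(Y=8) = C(7,2) · p^3 · (1−p)^5
= 21 · 0.054872 · 0.091613 = 0.10557

0.106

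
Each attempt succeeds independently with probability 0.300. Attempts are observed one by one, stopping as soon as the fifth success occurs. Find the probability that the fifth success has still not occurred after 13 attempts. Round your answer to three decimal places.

Needing more than 13 attempts ⇔ fewer than 5 successes in the first 13. With X ~ Binomial(13, 0.30), P(Y > 13) = P(X ≤ 4).
  k=0: C(13,0)·0.30^0·0.70^13 = 0.00969
  k=1: C(13,1)·0.30^1·0.70^12 = 0.05398
  k=2: C(13,2)·0.30^2·0.70^11 = 0.13881
  k=3: C(13,3)·0.30^3·0.70^10 = 0.21813
  k=4: C(13,4)·0.30^4·0.70^9 = 0.23371
P(X ≤ 4) = 0.65431

0.654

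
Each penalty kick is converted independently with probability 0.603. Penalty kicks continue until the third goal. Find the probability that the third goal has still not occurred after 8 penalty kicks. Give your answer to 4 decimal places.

0.0480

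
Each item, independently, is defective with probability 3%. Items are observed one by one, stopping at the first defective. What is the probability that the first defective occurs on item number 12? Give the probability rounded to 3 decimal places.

Geometric (trials to first success), p = 0.03.
P(Y = 12) = (1−p)^11 · p = 0.7153 · 0.03 = 0.02146

0.021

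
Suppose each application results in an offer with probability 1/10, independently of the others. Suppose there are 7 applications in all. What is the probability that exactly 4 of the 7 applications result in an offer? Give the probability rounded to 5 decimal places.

X ~ Binomial(n=7, p=0.10).
P(X=4) = C(7,4) · p^4 · (1−p)^3
= 35 · 0.0001 · 0.729 = 0.0025515

0.00255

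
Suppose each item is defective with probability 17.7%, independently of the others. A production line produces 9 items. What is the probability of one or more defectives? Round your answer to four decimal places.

0.8268

P(at least one) = 1 − P(none) = 1 − (1 − 0.177)^9
= 1 − 0.173220 = 0.826780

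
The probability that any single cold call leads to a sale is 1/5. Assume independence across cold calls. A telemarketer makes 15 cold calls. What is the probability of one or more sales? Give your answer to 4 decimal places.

0.9648

P(at least one) = 1 − P(none) = 1 − (1 − 0.20)^15
= 1 − 0.035184 = 0.964816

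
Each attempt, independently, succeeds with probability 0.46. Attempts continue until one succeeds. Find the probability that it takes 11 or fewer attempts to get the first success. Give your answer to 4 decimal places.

0.9989

Y = number of attempts to the first success; geometric, p = 0.46.
P(Y ≤ 11) = 1 − (1−p)^11 = 1 − 0.001138 = 0.998862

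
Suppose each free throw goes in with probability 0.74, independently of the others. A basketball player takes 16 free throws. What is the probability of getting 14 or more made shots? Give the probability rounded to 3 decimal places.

0.173

X ~ Binomial(16, 0.74); P(X ≥ 14) = Σ C(16,k) p^k (1−p)^(16−k) over k:
  k=14: C(16,14)·0.74^14·0.26^2 = 0.11978
  k=15: C(16,15)·0.74^15·0.26^1 = 0.04545
  k=16: C(16,16)·0.74^16·0.26^0 = 0.00809
Total = 0.17332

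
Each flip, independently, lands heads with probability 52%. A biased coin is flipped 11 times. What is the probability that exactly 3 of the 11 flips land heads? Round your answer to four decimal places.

X ~ Binomial(n=11, p=0.52).
P(X=3) = C(11,3) · p^3 · (1−p)^8
= 165 · 0.14061 · 0.0028179 = 0.065377

0.0654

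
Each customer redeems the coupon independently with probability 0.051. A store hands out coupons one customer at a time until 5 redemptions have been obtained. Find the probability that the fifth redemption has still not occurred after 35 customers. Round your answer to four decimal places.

Needing more than 35 customers ⇔ fewer than 5 successes in the first 35. With X ~ Binomial(35, 0.051), P(Y > 35) = P(X ≤ 4).
  k=0: C(35,0)·0.051^0·0.949^35 = 0.160073
  k=1: C(35,1)·0.051^1·0.949^34 = 0.301085
  k=2: C(35,2)·0.051^2·0.949^33 = 0.275069
  k=3: C(35,3)·0.051^3·0.949^32 = 0.162607
  k=4: C(35,4)·0.051^4·0.949^31 = 0.069909
P(X ≤ 4) = 0.968743

0.9687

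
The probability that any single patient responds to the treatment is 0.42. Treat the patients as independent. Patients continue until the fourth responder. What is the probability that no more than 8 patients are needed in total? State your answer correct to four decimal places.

0.4527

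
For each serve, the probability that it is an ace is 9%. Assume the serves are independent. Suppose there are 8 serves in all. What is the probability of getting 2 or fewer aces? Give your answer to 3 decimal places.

0.971

X ~ Binomial(8, 0.09); P(X ≤ 2) = Σ C(8,k) p^k (1−p)^(8−k) over k:
  k=0: C(8,0)·0.09^0·0.91^8 = 0.47025
  k=1: C(8,1)·0.09^1·0.91^7 = 0.37207
  k=2: C(8,2)·0.09^2·0.91^6 = 0.12879
Total = 0.97111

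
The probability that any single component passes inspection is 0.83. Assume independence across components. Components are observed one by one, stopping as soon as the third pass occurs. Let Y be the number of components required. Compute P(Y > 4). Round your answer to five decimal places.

Needing more than 4 components ⇔ fewer than 3 successes in the first 4. With X ~ Binomial(4, 0.83), P(Y > 4) = P(X ≤ 2).
  k=0: C(4,0)·0.83^0·0.17^4 = 0.0008352
  k=1: C(4,1)·0.83^1·0.17^3 = 0.0163112
  k=2: C(4,2)·0.83^2·0.17^2 = 0.1194553
P(X ≤ 2) = 0.1366016

0.13660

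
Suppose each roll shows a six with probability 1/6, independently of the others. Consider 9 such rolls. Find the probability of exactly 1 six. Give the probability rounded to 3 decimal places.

0.349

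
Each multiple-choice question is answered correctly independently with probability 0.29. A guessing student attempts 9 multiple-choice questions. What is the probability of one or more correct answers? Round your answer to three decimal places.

0.954

P(at least one) = 1 − P(none) = 1 − (1 − 0.29)^9
= 1 − 0.04585 = 0.95415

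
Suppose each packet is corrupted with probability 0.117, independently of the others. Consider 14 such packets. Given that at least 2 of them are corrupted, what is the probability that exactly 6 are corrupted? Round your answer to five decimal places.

X ~ Binomial(14, 0.117). Want P(X=6 | X≥2) = P(X=6) / P(X≥2).
P(X=6) = C(14,6)·0.117^6·0.883^8 = 0.0028468
P(X≥2) = 1 − 0.1751660 − 0.3249399 = 0.4998941
Ratio = 0.0028468 / 0.4998941 = 0.0056948

0.00569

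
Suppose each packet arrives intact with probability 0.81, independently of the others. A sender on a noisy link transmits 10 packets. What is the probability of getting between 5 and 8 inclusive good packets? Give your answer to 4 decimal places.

0.5884

X ~ Binomial(10, 0.81); P(5 ≤ X ≤ 8) = Σ C(10,k) p^k (1−p)^(10−k) over k:
  k=5: C(10,5)·0.81^5·0.19^5 = 0.021757
  k=6: C(10,6)·0.81^6·0.19^4 = 0.077294
  k=7: C(10,7)·0.81^7·0.19^3 = 0.188294
  k=8: C(10,8)·0.81^8·0.19^2 = 0.301023
Total = 0.588368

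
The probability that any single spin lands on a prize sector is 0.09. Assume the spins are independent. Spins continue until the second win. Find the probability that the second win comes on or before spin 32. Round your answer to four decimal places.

Finishing within 32 spins ⇔ at least 2 successes in the first 32. With X ~ Binomial(32, 0.09), P(Y ≤ 32) = 1 − P(X ≤ 1).
  k=0: C(32,0)·0.09^0·0.91^32 = 0.048902
  k=1: C(32,1)·0.09^1·0.91^31 = 0.154766
1 − 0.203668 = 0.796332

0.7963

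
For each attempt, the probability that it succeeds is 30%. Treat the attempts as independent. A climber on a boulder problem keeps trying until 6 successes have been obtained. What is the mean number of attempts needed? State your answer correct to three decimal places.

20.000

Y = total attempts until the sixth success; negative binomial with r=6, p=0.30.
E[Y] = r / p = 6 / 0.30 = 20.00000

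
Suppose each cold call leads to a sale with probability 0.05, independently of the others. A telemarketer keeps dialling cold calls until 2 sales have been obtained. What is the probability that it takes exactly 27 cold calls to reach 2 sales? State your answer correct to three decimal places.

0.018

Y = trial on which the second success occurs; negative binomial, r=2, p=0.05.
P(Y=27) = C(26,1) · p^2 · (1−p)^25
= 26 · 0.0025 · 0.27739 = 0.01803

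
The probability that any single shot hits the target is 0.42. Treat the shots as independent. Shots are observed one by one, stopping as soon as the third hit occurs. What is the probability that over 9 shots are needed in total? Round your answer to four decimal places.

0.1961

Needing more than 9 shots ⇔ fewer than 3 successes in the first 9. With X ~ Binomial(9, 0.42), P(Y > 9) = P(X ≤ 2).
  k=0: C(9,0)·0.42^0·0.58^9 = 0.007428
  k=1: C(9,1)·0.42^1·0.58^8 = 0.048408
  k=2: C(9,2)·0.42^2·0.58^7 = 0.140216
P(X ≤ 2) = 0.196051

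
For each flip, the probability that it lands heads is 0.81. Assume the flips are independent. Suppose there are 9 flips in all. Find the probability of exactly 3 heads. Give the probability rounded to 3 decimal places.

0.002

X ~ Binomial(n=9, p=0.81).
P(X=3) = C(9,3) · p^3 · (1−p)^6
= 84 · 0.53144 · 4.7046e-05 = 0.00210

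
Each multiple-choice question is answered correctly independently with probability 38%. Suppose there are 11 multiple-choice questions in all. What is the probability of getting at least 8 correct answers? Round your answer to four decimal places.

0.0210

X ~ Binomial(11, 0.38); P(X ≥ 8) = Σ C(11,k) p^k (1−p)^(11−k) over k:
  k=8: C(11,8)·0.38^8·0.62^3 = 0.017097
  k=9: C(11,9)·0.38^9·0.62^2 = 0.003493
  k=10: C(11,10)·0.38^10·0.62^1 = 0.000428
  k=11: C(11,11)·0.38^11·0.62^0 = 0.000024
Total = 0.021042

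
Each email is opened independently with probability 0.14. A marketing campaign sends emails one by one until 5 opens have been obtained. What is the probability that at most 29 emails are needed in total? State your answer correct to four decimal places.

Finishing within 29 emails ⇔ at least 5 successes in the first 29. With X ~ Binomial(29, 0.14), P(Y ≤ 29) = 1 − P(X ≤ 4).
  k=0: C(29,0)·0.14^0·0.86^29 = 0.012602
  k=1: C(29,1)·0.14^1·0.86^28 = 0.059495
  k=2: C(29,2)·0.14^2·0.86^27 = 0.135594
  k=3: C(29,3)·0.14^3·0.86^26 = 0.198661
  k=4: C(29,4)·0.14^4·0.86^25 = 0.210211
1 − 0.616564 = 0.383436

0.3834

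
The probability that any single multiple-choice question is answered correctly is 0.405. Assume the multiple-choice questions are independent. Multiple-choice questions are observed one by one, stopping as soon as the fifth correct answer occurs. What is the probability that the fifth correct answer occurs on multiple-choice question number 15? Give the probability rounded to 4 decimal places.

Y = trial on which the fifth success occurs; negative binomial, r=5, p=0.405.
P(Y=15) = C(14,4) · p^5 · (1−p)^10
= 1001 · 0.010896 · 0.0055612 = 0.060657

0.0607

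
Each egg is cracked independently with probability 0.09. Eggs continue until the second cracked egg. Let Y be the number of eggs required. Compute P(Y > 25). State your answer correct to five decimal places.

Needing more than 25 eggs ⇔ fewer than 2 successes in the first 25. With X ~ Binomial(25, 0.09), P(Y > 25) = P(X ≤ 1).
  k=0: C(25,0)·0.09^0·0.91^25 = 0.0946313
  k=1: C(25,1)·0.09^1·0.91^24 = 0.2339785
P(X ≤ 1) = 0.3286098

0.32861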